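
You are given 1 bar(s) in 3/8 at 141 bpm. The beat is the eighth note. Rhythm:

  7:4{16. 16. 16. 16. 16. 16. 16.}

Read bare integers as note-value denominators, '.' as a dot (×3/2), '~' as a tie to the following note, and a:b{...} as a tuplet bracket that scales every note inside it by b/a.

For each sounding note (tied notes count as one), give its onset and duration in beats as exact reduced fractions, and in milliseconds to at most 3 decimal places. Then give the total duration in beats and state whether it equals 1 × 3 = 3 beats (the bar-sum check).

1) 0.0ms=0b +182.371ms=3/7b
2) 182.371ms=3/7b +182.371ms=3/7b
3) 364.742ms=6/7b +182.371ms=3/7b
4) 547.112ms=9/7b +182.371ms=3/7b
5) 729.483ms=12/7b +182.371ms=3/7b
6) 911.854ms=15/7b +182.371ms=3/7b
7) 1094.225ms=18/7b +182.371ms=3/7b
Σ=3b of 3 (141bpm 3/8) — PASS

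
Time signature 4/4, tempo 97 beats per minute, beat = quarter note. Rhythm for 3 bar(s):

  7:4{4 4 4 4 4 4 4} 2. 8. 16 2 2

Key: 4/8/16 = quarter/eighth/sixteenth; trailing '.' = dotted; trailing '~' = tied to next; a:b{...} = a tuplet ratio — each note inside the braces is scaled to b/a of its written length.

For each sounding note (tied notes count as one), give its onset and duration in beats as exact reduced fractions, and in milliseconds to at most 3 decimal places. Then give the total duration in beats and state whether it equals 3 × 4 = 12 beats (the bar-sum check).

1) 0.0ms=0b +353.461ms=4/7b
2) 353.461ms=4/7b +353.461ms=4/7b
3) 706.922ms=8/7b +353.461ms=4/7b
4) 1060.383ms=12/7b +353.461ms=4/7b
5) 1413.844ms=16/7b +353.461ms=4/7b
6) 1767.305ms=20/7b +353.461ms=4/7b
7) 2120.766ms=24/7b +353.461ms=4/7b
8) 2474.227ms=4b +1855.67ms=3b
9) 4329.897ms=7b +463.918ms=3/4b
10) 4793.814ms=31/4b +154.639ms=1/4b
11) 4948.454ms=8b +1237.113ms=2b
12) 6185.567ms=10b +1237.113ms=2b
Σ=12b of 12 (97bpm 4/4) — PASS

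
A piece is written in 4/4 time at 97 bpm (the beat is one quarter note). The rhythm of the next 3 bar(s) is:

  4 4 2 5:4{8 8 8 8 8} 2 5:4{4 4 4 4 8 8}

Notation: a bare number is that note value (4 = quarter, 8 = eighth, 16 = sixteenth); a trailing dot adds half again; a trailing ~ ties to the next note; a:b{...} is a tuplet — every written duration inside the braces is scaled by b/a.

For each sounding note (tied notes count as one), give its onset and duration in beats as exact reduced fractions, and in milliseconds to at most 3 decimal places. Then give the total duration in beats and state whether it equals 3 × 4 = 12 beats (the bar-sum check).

1) 0.0ms=0b +618.557ms=1b
2) 618.557ms=1b +618.557ms=1b
3) 1237.113ms=2b +1237.113ms=2b
4) 2474.227ms=4b +247.423ms=2/5b
5) 2721.649ms=22/5b +247.423ms=2/5b
6) 2969.072ms=24/5b +247.423ms=2/5b
7) 3216.495ms=26/5b +247.423ms=2/5b
8) 3463.918ms=28/5b +247.423ms=2/5b
9) 3711.34ms=6b +1237.113ms=2b
10) 4948.454ms=8b +494.845ms=4/5b
11) 5443.299ms=44/5b +494.845ms=4/5b
12) 5938.144ms=48/5b +494.845ms=4/5b
13) 6432.99ms=52/5b +494.845ms=4/5b
14) 6927.835ms=56/5b +247.423ms=2/5b
15) 7175.258ms=58/5b +247.423ms=2/5b
Σ=12b of 12 (97bpm 4/4) — PASS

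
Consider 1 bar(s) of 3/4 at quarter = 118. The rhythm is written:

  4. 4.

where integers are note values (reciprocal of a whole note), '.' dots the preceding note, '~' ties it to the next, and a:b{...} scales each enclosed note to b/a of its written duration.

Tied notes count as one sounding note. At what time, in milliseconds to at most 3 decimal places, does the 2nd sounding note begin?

1. 0.0ms @ 0 + 762.712ms (3/2)
2. 762.712ms @ 3/2 + 762.712ms (3/2)

note 2 onset = 3/2b = 762.712ms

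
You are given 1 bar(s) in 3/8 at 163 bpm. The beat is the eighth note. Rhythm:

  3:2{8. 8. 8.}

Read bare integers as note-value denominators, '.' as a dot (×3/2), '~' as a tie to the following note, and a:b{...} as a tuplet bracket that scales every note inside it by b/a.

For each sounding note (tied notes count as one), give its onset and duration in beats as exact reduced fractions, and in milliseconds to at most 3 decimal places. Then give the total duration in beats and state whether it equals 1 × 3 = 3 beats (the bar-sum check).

1) 0.0ms=0b +368.098ms=1b
2) 368.098ms=1b +368.098ms=1b
3) 736.196ms=2b +368.098ms=1b
Σ=3b of 3 (163bpm 3/8) — PASS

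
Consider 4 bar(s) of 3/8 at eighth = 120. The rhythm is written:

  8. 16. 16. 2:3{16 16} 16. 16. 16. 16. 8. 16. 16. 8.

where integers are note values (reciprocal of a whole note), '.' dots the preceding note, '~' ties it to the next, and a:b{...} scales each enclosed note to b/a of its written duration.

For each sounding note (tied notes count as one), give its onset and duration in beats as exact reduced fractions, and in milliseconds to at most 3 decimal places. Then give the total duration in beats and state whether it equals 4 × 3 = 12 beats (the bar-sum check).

1) 0.0ms=0b +750.0ms=3/2b
2) 750.0ms=3/2b +375.0ms=3/4b
3) 1125.0ms=9/4b +375.0ms=3/4b
4) 1500.0ms=3b +375.0ms=3/4b
5) 1875.0ms=15/4b +375.0ms=3/4b
6) 2250.0ms=9/2b +375.0ms=3/4b
7) 2625.0ms=21/4b +375.0ms=3/4b
8) 3000.0ms=6b +375.0ms=3/4b
9) 3375.0ms=27/4b +375.0ms=3/4b
10) 3750.0ms=15/2b +750.0ms=3/2b
11) 4500.0ms=9b +375.0ms=3/4b
12) 4875.0ms=39/4b +375.0ms=3/4b
13) 5250.0ms=21/2b +750.0ms=3/2b
Σ=12b of 12 (120bpm 3/8) — PASS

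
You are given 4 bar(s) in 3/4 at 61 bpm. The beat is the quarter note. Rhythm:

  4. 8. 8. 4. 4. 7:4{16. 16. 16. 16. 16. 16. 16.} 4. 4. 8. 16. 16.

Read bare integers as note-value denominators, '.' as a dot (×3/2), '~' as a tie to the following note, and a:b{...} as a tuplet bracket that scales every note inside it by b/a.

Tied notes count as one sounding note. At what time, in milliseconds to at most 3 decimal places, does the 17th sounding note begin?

1. 0.0ms @ 0 + 1475.41ms (3/2)
2. 1475.41ms @ 3/2 + 737.705ms (3/4)
3. 2213.115ms @ 9/4 + 737.705ms (3/4)
4. 2950.82ms @ 3 + 1475.41ms (3/2)
5. 4426.23ms @ 9/2 + 1475.41ms (3/2)
6. 5901.639ms @ 6 + 210.773ms (3/14)
7. 6112.412ms @ 87/14 + 210.773ms (3/14)
8. 6323.185ms @ 45/7 + 210.773ms (3/14)
9. 6533.958ms @ 93/14 + 210.773ms (3/14)
10. 6744.731ms @ 48/7 + 210.773ms (3/14)
11. 6955.504ms @ 99/14 + 210.773ms (3/14)
12. 7166.276ms @ 51/7 + 210.773ms (3/14)
13. 7377.049ms @ 15/2 + 1475.41ms (3/2)
14. 8852.459ms @ 9 + 1475.41ms (3/2)
15. 10327.869ms @ 21/2 + 737.705ms (3/4)
16. 11065.574ms @ 45/4 + 368.852ms (3/8)
17. 11434.426ms @ 93/8 + 368.852ms (3/8)

note 17 onset = 93/8b = 11434.426ms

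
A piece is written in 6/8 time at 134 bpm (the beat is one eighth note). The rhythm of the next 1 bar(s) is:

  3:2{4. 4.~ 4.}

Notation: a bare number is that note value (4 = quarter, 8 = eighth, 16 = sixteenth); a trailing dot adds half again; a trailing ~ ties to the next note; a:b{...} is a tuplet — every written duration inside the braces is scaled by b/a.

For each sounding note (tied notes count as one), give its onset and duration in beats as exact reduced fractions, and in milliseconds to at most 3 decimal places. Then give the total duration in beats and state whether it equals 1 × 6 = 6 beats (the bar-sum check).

1) 0.0ms=0b +895.522ms=2b
2) 895.522ms=2b +1791.045ms=4b
Σ=6b of 6 (134bpm 6/8) — PASS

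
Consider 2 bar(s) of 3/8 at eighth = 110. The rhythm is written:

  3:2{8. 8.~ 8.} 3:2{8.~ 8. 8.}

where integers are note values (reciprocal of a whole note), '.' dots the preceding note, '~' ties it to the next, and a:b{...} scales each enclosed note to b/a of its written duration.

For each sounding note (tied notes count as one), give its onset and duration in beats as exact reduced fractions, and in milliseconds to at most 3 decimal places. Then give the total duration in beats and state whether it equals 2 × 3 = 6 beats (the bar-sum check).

1) 0.0ms=0b +545.455ms=1b
2) 545.455ms=1b +1090.909ms=2b
3) 1636.364ms=3b +1090.909ms=2b
4) 2727.273ms=5b +545.455ms=1b
Σ=6b of 6 (110bpm 3/8) — PASS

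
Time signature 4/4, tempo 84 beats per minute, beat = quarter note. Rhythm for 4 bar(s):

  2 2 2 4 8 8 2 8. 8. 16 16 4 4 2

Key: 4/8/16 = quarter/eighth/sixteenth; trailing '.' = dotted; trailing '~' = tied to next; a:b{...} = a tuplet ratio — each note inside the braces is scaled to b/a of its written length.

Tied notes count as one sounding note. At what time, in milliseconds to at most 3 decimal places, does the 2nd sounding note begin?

1. 0.0ms @ 0 + 1428.571ms (2)
2. 1428.571ms @ 2 + 1428.571ms (2)
3. 2857.143ms @ 4 + 1428.571ms (2)
4. 4285.714ms @ 6 + 714.286ms (1)
5. 5000.0ms @ 7 + 357.143ms (1/2)
6. 5357.143ms @ 15/2 + 357.143ms (1/2)
7. 5714.286ms @ 8 + 1428.571ms (2)
8. 7142.857ms @ 10 + 535.714ms (3/4)
9. 7678.571ms @ 43/4 + 535.714ms (3/4)
10. 8214.286ms @ 23/2 + 178.571ms (1/4)
11. 8392.857ms @ 47/4 + 178.571ms (1/4)
12. 8571.429ms @ 12 + 714.286ms (1)
13. 9285.714ms @ 13 + 714.286ms (1)
14. 10000.0ms @ 14 + 1428.571ms (2)

note 2 onset = 2b = 1428.571ms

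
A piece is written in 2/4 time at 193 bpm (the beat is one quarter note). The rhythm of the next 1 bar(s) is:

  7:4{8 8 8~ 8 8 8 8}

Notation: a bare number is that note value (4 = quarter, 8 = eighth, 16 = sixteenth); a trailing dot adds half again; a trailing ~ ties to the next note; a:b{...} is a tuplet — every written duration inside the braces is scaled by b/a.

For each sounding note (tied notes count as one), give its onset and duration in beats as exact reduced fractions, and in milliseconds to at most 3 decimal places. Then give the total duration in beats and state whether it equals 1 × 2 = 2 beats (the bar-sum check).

1) 0.0ms=0b +88.823ms=2/7b
2) 88.823ms=2/7b +88.823ms=2/7b
3) 177.646ms=4/7b +177.646ms=4/7b
4) 355.292ms=8/7b +88.823ms=2/7b
5) 444.115ms=10/7b +88.823ms=2/7b
6) 532.939ms=12/7b +88.823ms=2/7b
Σ=2b of 2 (193bpm 2/4) — PASS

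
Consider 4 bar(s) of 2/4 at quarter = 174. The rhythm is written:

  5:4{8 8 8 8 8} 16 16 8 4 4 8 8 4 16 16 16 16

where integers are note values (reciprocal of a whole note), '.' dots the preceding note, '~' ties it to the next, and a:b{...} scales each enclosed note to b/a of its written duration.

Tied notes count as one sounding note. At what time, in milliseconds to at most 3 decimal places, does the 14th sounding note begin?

note 14 onset = 7b = 2413.793ms

1. 0.0ms @ 0 + 137.931ms (2/5)
2. 137.931ms @ 2/5 + 137.931ms (2/5)
3. 275.862ms @ 4/5 + 137.931ms (2/5)
4. 413.793ms @ 6/5 + 137.931ms (2/5)
5. 551.724ms @ 8/5 + 137.931ms (2/5)
6. 689.655ms @ 2 + 86.207ms (1/4)
7. 775.862ms @ 9/4 + 86.207ms (1/4)
8. 862.069ms @ 5/2 + 172.414ms (1/2)
9. 1034.483ms @ 3 + 344.828ms (1)
10. 1379.31ms @ 4 + 344.828ms (1)
11. 1724.138ms @ 5 + 172.414ms (1/2)
12. 1896.552ms @ 11/2 + 172.414ms (1/2)
13. 2068.966ms @ 6 + 344.828ms (1)
14. 2413.793ms @ 7 + 86.207ms (1/4)
15. 2500.0ms @ 29/4 + 86.207ms (1/4)
16. 2586.207ms @ 15/2 + 86.207ms (1/4)
17. 2672.414ms @ 31/4 + 86.207ms (1/4)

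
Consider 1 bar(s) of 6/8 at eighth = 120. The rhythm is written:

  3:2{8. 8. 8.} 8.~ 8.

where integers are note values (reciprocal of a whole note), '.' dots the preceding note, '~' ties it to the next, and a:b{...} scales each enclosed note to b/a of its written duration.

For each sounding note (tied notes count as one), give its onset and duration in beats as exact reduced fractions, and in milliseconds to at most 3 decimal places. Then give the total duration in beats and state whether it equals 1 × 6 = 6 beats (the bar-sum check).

1) 0.0ms=0b +500.0ms=1b
2) 500.0ms=1b +500.0ms=1b
3) 1000.0ms=2b +500.0ms=1b
4) 1500.0ms=3b +1500.0ms=3b
Σ=6b of 6 (120bpm 6/8) — PASS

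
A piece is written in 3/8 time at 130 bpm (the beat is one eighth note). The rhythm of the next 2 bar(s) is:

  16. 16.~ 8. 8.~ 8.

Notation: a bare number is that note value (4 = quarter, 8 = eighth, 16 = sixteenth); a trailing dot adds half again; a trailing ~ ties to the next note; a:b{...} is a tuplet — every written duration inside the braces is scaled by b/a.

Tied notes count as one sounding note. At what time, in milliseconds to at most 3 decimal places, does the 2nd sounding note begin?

1. 0.0ms @ 0 + 346.154ms (3/4)
2. 346.154ms @ 3/4 + 1038.462ms (9/4)
3. 1384.615ms @ 3 + 1384.615ms (3)

note 2 onset = 3/4b = 346.154ms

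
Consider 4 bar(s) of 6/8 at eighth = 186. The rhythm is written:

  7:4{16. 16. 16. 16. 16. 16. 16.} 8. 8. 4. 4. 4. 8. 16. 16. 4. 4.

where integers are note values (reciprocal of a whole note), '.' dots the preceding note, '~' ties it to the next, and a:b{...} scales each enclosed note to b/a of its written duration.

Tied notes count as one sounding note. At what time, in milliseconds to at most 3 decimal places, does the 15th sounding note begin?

1. 0.0ms @ 0 + 138.249ms (3/7)
2. 138.249ms @ 3/7 + 138.249ms (3/7)
3. 276.498ms @ 6/7 + 138.249ms (3/7)
4. 414.747ms @ 9/7 + 138.249ms (3/7)
5. 552.995ms @ 12/7 + 138.249ms (3/7)
6. 691.244ms @ 15/7 + 138.249ms (3/7)
7. 829.493ms @ 18/7 + 138.249ms (3/7)
8. 967.742ms @ 3 + 483.871ms (3/2)
9. 1451.613ms @ 9/2 + 483.871ms (3/2)
10. 1935.484ms @ 6 + 967.742ms (3)
11. 2903.226ms @ 9 + 967.742ms (3)
12. 3870.968ms @ 12 + 967.742ms (3)
13. 4838.71ms @ 15 + 483.871ms (3/2)
14. 5322.581ms @ 33/2 + 241.935ms (3/4)
15. 5564.516ms @ 69/4 + 241.935ms (3/4)
16. 5806.452ms @ 18 + 967.742ms (3)
17. 6774.194ms @ 21 + 967.742ms (3)

note 15 onset = 69/4b = 5564.516ms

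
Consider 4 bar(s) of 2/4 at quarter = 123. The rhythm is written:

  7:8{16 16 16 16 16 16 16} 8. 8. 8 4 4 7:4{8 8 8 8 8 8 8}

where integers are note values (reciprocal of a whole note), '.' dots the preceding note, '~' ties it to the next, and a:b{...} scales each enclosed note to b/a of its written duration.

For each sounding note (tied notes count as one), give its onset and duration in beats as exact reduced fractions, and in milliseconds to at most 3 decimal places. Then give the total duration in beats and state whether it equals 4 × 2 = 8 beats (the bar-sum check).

1) 0.0ms=0b +139.373ms=2/7b
2) 139.373ms=2/7b +139.373ms=2/7b
3) 278.746ms=4/7b +139.373ms=2/7b
4) 418.118ms=6/7b +139.373ms=2/7b
5) 557.491ms=8/7b +139.373ms=2/7b
6) 696.864ms=10/7b +139.373ms=2/7b
7) 836.237ms=12/7b +139.373ms=2/7b
8) 975.61ms=2b +365.854ms=3/4b
9) 1341.463ms=11/4b +365.854ms=3/4b
10) 1707.317ms=7/2b +243.902ms=1/2b
11) 1951.22ms=4b +487.805ms=1b
12) 2439.024ms=5b +487.805ms=1b
13) 2926.829ms=6b +139.373ms=2/7b
14) 3066.202ms=44/7b +139.373ms=2/7b
15) 3205.575ms=46/7b +139.373ms=2/7b
16) 3344.948ms=48/7b +139.373ms=2/7b
17) 3484.321ms=50/7b +139.373ms=2/7b
18) 3623.693ms=52/7b +139.373ms=2/7b
19) 3763.066ms=54/7b +139.373ms=2/7b
Σ=8b of 8 (123bpm 2/4) — PASS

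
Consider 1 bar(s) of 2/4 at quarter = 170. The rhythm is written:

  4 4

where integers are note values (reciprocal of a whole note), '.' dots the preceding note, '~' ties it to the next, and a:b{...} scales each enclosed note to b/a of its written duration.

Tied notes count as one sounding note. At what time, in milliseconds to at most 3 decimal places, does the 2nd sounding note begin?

1. 0.0ms @ 0 + 352.941ms (1)
2. 352.941ms @ 1 + 352.941ms (1)

note 2 onset = 1b = 352.941ms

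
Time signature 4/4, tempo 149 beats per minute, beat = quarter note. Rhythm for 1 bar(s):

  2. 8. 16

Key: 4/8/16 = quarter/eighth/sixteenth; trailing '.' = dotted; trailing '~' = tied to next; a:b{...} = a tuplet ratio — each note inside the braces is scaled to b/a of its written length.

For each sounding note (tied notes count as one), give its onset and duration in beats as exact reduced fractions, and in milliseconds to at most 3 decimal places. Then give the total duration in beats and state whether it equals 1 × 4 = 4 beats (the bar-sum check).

1) 0.0ms=0b +1208.054ms=3b
2) 1208.054ms=3b +302.013ms=3/4b
3) 1510.067ms=15/4b +100.671ms=1/4b
Σ=4b of 4 (149bpm 4/4) — PASS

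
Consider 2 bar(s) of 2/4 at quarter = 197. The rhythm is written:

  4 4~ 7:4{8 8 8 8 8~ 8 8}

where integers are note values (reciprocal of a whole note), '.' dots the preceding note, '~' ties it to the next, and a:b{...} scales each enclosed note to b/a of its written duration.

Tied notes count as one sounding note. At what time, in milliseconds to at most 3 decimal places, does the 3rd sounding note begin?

note 3 onset = 16/7b = 696.157ms

1. 0.0ms @ 0 + 304.569ms (1)
2. 304.569ms @ 1 + 391.588ms (9/7)
3. 696.157ms @ 16/7 + 87.02ms (2/7)
4. 783.176ms @ 18/7 + 87.02ms (2/7)
5. 870.196ms @ 20/7 + 87.02ms (2/7)
6. 957.215ms @ 22/7 + 174.039ms (4/7)
7. 1131.255ms @ 26/7 + 87.02ms (2/7)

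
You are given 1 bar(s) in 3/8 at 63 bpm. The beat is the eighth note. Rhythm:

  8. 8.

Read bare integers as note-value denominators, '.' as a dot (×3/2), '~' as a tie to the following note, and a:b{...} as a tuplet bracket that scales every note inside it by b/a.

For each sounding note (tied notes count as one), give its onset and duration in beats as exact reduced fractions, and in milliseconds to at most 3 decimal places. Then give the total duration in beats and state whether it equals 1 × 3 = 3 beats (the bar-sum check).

1) 0.0ms=0b +1428.571ms=3/2b
2) 1428.571ms=3/2b +1428.571ms=3/2b
Σ=3b of 3 (63bpm 3/8) — PASS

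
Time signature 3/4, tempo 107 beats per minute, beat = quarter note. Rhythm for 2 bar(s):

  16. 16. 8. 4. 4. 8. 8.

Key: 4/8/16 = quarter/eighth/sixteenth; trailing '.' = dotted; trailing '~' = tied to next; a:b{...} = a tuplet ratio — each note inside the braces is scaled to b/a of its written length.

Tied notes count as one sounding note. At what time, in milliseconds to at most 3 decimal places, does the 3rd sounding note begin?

1. 0.0ms @ 0 + 210.28ms (3/8)
2. 210.28ms @ 3/8 + 210.28ms (3/8)
3. 420.561ms @ 3/4 + 420.561ms (3/4)
4. 841.121ms @ 3/2 + 841.121ms (3/2)
5. 1682.243ms @ 3 + 841.121ms (3/2)
6. 2523.364ms @ 9/2 + 420.561ms (3/4)
7. 2943.925ms @ 21/4 + 420.561ms (3/4)

note 3 onset = 3/4b = 420.561ms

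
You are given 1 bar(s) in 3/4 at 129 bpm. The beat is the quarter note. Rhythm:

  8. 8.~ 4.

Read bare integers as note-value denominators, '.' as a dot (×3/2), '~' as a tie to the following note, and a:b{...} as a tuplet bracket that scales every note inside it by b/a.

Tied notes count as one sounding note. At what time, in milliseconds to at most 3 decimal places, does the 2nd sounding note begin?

note 2 onset = 3/4b = 348.837ms

1. 0.0ms @ 0 + 348.837ms (3/4)
2. 348.837ms @ 3/4 + 1046.512ms (9/4)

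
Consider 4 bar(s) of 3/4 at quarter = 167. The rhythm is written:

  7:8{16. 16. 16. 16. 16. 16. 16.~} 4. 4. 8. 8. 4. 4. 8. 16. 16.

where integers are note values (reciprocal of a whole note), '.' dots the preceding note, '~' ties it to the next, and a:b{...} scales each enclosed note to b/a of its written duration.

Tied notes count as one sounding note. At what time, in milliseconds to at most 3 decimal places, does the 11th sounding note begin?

note 11 onset = 15/2b = 2694.611ms

1. 0.0ms @ 0 + 153.978ms (3/7)
2. 153.978ms @ 3/7 + 153.978ms (3/7)
3. 307.956ms @ 6/7 + 153.978ms (3/7)
4. 461.933ms @ 9/7 + 153.978ms (3/7)
5. 615.911ms @ 12/7 + 153.978ms (3/7)
6. 769.889ms @ 15/7 + 153.978ms (3/7)
7. 923.867ms @ 18/7 + 692.9ms (27/14)
8. 1616.766ms @ 9/2 + 538.922ms (3/2)
9. 2155.689ms @ 6 + 269.461ms (3/4)
10. 2425.15ms @ 27/4 + 269.461ms (3/4)
11. 2694.611ms @ 15/2 + 538.922ms (3/2)
12. 3233.533ms @ 9 + 538.922ms (3/2)
13. 3772.455ms @ 21/2 + 269.461ms (3/4)
14. 4041.916ms @ 45/4 + 134.731ms (3/8)
15. 4176.647ms @ 93/8 + 134.731ms (3/8)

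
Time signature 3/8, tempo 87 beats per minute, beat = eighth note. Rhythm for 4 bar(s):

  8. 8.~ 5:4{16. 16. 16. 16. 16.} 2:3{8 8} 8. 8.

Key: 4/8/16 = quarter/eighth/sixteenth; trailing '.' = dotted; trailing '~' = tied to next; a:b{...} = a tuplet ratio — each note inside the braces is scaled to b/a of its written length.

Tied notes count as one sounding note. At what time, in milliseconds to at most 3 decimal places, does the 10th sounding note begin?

note 10 onset = 21/2b = 7241.379ms

1. 0.0ms @ 0 + 1034.483ms (3/2)
2. 1034.483ms @ 3/2 + 1448.276ms (21/10)
3. 2482.759ms @ 18/5 + 413.793ms (3/5)
4. 2896.552ms @ 21/5 + 413.793ms (3/5)
5. 3310.345ms @ 24/5 + 413.793ms (3/5)
6. 3724.138ms @ 27/5 + 413.793ms (3/5)
7. 4137.931ms @ 6 + 1034.483ms (3/2)
8. 5172.414ms @ 15/2 + 1034.483ms (3/2)
9. 6206.897ms @ 9 + 1034.483ms (3/2)
10. 7241.379ms @ 21/2 + 1034.483ms (3/2)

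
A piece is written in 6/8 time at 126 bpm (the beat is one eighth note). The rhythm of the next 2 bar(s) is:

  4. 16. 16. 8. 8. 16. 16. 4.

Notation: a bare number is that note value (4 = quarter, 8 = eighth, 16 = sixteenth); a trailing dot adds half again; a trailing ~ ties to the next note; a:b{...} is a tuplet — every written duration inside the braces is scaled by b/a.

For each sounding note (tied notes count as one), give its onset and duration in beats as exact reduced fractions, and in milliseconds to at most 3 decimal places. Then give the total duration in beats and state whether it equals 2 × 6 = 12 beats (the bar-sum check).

1) 0.0ms=0b +1428.571ms=3b
2) 1428.571ms=3b +357.143ms=3/4b
3) 1785.714ms=15/4b +357.143ms=3/4b
4) 2142.857ms=9/2b +714.286ms=3/2b
5) 2857.143ms=6b +714.286ms=3/2b
6) 3571.429ms=15/2b +357.143ms=3/4b
7) 3928.571ms=33/4b +357.143ms=3/4b
8) 4285.714ms=9b +1428.571ms=3b
Σ=12b of 12 (126bpm 6/8) — PASS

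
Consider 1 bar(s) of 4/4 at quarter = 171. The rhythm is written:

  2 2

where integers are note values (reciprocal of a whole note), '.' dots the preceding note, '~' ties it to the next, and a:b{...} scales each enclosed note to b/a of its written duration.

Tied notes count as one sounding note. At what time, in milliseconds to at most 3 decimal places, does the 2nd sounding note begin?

note 2 onset = 2b = 701.754ms

1. 0.0ms @ 0 + 701.754ms (2)
2. 701.754ms @ 2 + 701.754ms (2)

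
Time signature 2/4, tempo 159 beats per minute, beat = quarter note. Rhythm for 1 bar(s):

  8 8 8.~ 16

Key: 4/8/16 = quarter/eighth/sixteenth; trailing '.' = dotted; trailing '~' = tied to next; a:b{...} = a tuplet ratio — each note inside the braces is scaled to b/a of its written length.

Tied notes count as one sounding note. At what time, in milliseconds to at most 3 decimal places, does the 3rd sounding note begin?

note 3 onset = 1b = 377.358ms

1. 0.0ms @ 0 + 188.679ms (1/2)
2. 188.679ms @ 1/2 + 188.679ms (1/2)
3. 377.358ms @ 1 + 377.358ms (1)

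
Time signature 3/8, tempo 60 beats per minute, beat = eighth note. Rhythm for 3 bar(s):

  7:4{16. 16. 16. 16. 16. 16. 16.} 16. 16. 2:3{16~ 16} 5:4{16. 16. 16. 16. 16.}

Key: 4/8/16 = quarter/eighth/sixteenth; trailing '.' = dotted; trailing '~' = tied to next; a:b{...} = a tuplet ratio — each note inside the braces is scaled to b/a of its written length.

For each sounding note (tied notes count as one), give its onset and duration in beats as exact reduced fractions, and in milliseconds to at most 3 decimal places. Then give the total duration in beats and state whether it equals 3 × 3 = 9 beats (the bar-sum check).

1) 0.0ms=0b +428.571ms=3/7b
2) 428.571ms=3/7b +428.571ms=3/7b
3) 857.143ms=6/7b +428.571ms=3/7b
4) 1285.714ms=9/7b +428.571ms=3/7b
5) 1714.286ms=12/7b +428.571ms=3/7b
6) 2142.857ms=15/7b +428.571ms=3/7b
7) 2571.429ms=18/7b +428.571ms=3/7b
8) 3000.0ms=3b +750.0ms=3/4b
9) 3750.0ms=15/4b +750.0ms=3/4b
10) 4500.0ms=9/2b +1500.0ms=3/2b
11) 6000.0ms=6b +600.0ms=3/5b
12) 6600.0ms=33/5b +600.0ms=3/5b
13) 7200.0ms=36/5b +600.0ms=3/5b
14) 7800.0ms=39/5b +600.0ms=3/5b
15) 8400.0ms=42/5b +600.0ms=3/5b
Σ=9b of 9 (60bpm 3/8) — PASS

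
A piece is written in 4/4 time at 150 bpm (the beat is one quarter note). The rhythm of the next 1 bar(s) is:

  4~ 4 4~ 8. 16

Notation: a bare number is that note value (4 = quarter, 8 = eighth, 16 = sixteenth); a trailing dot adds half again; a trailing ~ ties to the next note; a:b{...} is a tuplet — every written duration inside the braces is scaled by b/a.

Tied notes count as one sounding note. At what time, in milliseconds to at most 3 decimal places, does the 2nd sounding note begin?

note 2 onset = 2b = 800.0ms

1. 0.0ms @ 0 + 800.0ms (2)
2. 800.0ms @ 2 + 700.0ms (7/4)
3. 1500.0ms @ 15/4 + 100.0ms (1/4)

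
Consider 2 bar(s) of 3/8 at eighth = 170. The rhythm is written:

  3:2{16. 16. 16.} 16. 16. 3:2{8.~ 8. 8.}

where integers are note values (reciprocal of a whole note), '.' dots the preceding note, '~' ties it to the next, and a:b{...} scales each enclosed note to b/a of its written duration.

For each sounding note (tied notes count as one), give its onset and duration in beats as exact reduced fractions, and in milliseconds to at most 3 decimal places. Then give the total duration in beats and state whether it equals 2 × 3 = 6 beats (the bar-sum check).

1) 0.0ms=0b +176.471ms=1/2b
2) 176.471ms=1/2b +176.471ms=1/2b
3) 352.941ms=1b +176.471ms=1/2b
4) 529.412ms=3/2b +264.706ms=3/4b
5) 794.118ms=9/4b +264.706ms=3/4b
6) 1058.824ms=3b +705.882ms=2b
7) 1764.706ms=5b +352.941ms=1b
Σ=6b of 6 (170bpm 3/8) — PASS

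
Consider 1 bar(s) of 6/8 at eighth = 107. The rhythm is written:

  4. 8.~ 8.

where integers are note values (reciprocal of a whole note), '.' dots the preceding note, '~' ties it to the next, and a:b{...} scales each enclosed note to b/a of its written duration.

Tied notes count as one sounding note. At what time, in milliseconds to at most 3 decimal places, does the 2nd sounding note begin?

1. 0.0ms @ 0 + 1682.243ms (3)
2. 1682.243ms @ 3 + 1682.243ms (3)

note 2 onset = 3b = 1682.243ms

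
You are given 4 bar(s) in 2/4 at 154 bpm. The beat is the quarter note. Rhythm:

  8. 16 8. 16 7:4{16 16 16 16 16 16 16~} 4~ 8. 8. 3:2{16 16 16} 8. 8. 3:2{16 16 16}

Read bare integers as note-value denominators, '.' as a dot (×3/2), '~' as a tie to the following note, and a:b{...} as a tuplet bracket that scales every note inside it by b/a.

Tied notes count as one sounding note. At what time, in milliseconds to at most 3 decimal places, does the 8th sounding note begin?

note 8 onset = 17/7b = 946.197ms

1. 0.0ms @ 0 + 292.208ms (3/4)
2. 292.208ms @ 3/4 + 97.403ms (1/4)
3. 389.61ms @ 1 + 292.208ms (3/4)
4. 681.818ms @ 7/4 + 97.403ms (1/4)
5. 779.221ms @ 2 + 55.659ms (1/7)
6. 834.879ms @ 15/7 + 55.659ms (1/7)
7. 890.538ms @ 16/7 + 55.659ms (1/7)
8. 946.197ms @ 17/7 + 55.659ms (1/7)
9. 1001.855ms @ 18/7 + 55.659ms (1/7)
10. 1057.514ms @ 19/7 + 55.659ms (1/7)
11. 1113.173ms @ 20/7 + 737.477ms (53/28)
12. 1850.649ms @ 19/4 + 292.208ms (3/4)
13. 2142.857ms @ 11/2 + 64.935ms (1/6)
14. 2207.792ms @ 17/3 + 64.935ms (1/6)
15. 2272.727ms @ 35/6 + 64.935ms (1/6)
16. 2337.662ms @ 6 + 292.208ms (3/4)
17. 2629.87ms @ 27/4 + 292.208ms (3/4)
18. 2922.078ms @ 15/2 + 64.935ms (1/6)
19. 2987.013ms @ 23/3 + 64.935ms (1/6)
20. 3051.948ms @ 47/6 + 64.935ms (1/6)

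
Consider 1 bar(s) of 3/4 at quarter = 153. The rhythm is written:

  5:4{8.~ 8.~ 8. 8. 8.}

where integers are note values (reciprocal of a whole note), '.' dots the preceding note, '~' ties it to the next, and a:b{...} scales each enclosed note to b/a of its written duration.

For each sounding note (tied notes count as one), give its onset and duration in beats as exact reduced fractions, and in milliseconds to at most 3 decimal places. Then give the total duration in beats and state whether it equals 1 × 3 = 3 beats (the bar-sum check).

1) 0.0ms=0b +705.882ms=9/5b
2) 705.882ms=9/5b +235.294ms=3/5b
3) 941.176ms=12/5b +235.294ms=3/5b
Σ=3b of 3 (153bpm 3/4) — PASS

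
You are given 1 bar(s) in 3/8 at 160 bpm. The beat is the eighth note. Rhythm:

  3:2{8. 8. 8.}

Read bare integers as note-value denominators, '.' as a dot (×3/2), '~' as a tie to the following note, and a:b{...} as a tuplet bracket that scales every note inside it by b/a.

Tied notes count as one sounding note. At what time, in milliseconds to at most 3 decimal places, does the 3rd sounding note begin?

note 3 onset = 2b = 750.0ms

1. 0.0ms @ 0 + 375.0ms (1)
2. 375.0ms @ 1 + 375.0ms (1)
3. 750.0ms @ 2 + 375.0ms (1)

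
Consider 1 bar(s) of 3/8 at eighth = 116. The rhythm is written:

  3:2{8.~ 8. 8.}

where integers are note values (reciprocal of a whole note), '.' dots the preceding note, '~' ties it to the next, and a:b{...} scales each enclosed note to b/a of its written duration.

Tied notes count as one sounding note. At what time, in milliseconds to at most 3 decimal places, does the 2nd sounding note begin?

1. 0.0ms @ 0 + 1034.483ms (2)
2. 1034.483ms @ 2 + 517.241ms (1)

note 2 onset = 2b = 1034.483ms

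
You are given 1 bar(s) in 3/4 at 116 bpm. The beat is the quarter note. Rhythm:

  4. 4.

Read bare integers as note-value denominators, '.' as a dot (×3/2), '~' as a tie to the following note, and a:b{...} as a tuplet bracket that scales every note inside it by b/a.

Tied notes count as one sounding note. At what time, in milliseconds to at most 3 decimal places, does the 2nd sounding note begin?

1. 0.0ms @ 0 + 775.862ms (3/2)
2. 775.862ms @ 3/2 + 775.862ms (3/2)

note 2 onset = 3/2b = 775.862ms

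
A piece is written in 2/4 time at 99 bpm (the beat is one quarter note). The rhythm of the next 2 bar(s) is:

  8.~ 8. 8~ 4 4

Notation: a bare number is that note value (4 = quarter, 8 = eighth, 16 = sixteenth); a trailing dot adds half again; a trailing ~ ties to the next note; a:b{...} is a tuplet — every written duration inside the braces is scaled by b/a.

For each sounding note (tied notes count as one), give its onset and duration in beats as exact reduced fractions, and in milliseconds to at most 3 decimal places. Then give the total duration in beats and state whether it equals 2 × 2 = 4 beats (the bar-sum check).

1) 0.0ms=0b +909.091ms=3/2b
2) 909.091ms=3/2b +909.091ms=3/2b
3) 1818.182ms=3b +606.061ms=1b
Σ=4b of 4 (99bpm 2/4) — PASS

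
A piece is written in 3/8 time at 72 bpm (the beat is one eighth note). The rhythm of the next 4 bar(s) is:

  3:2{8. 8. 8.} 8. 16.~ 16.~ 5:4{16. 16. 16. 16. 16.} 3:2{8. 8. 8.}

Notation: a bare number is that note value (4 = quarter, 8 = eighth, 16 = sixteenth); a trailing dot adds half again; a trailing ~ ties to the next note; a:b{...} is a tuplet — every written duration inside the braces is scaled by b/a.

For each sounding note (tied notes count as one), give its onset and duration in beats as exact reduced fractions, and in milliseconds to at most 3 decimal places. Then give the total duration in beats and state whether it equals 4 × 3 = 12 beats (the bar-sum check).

1) 0.0ms=0b +833.333ms=1b
2) 833.333ms=1b +833.333ms=1b
3) 1666.667ms=2b +833.333ms=1b
4) 2500.0ms=3b +1250.0ms=3/2b
5) 3750.0ms=9/2b +1750.0ms=21/10b
6) 5500.0ms=33/5b +500.0ms=3/5b
7) 6000.0ms=36/5b +500.0ms=3/5b
8) 6500.0ms=39/5b +500.0ms=3/5b
9) 7000.0ms=42/5b +500.0ms=3/5b
10) 7500.0ms=9b +833.333ms=1b
11) 8333.333ms=10b +833.333ms=1b
12) 9166.667ms=11b +833.333ms=1b
Σ=12b of 12 (72bpm 3/8) — PASS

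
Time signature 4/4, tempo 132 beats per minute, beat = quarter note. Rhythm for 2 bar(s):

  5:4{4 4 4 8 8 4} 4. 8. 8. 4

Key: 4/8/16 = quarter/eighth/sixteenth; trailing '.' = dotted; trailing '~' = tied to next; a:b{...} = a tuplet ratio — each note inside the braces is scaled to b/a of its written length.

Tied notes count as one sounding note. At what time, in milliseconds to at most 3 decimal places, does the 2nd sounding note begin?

note 2 onset = 4/5b = 363.636ms

1. 0.0ms @ 0 + 363.636ms (4/5)
2. 363.636ms @ 4/5 + 363.636ms (4/5)
3. 727.273ms @ 8/5 + 363.636ms (4/5)
4. 1090.909ms @ 12/5 + 181.818ms (2/5)
5. 1272.727ms @ 14/5 + 181.818ms (2/5)
6. 1454.545ms @ 16/5 + 363.636ms (4/5)
7. 1818.182ms @ 4 + 681.818ms (3/2)
8. 2500.0ms @ 11/2 + 340.909ms (3/4)
9. 2840.909ms @ 25/4 + 340.909ms (3/4)
10. 3181.818ms @ 7 + 454.545ms (1)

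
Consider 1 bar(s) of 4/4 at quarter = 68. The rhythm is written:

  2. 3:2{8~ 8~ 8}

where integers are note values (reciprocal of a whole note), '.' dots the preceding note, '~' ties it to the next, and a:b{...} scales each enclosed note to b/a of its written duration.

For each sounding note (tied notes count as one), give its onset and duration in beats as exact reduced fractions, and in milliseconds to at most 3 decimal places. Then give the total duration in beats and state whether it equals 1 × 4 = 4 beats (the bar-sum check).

1) 0.0ms=0b +2647.059ms=3b
2) 2647.059ms=3b +882.353ms=1b
Σ=4b of 4 (68bpm 4/4) — PASS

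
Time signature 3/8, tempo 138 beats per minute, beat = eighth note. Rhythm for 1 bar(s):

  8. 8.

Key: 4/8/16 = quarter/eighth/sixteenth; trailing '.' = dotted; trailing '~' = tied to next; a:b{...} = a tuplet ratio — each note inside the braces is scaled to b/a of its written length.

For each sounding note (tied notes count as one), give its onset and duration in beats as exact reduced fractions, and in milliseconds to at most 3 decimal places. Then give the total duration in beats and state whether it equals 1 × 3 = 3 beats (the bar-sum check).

1) 0.0ms=0b +652.174ms=3/2b
2) 652.174ms=3/2b +652.174ms=3/2b
Σ=3b of 3 (138bpm 3/8) — PASS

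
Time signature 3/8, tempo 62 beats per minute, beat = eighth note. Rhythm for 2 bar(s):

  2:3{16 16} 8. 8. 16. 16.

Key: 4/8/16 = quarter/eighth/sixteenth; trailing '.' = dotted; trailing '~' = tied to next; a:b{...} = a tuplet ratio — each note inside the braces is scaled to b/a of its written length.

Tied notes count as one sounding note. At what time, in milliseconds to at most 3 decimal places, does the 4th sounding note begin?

1. 0.0ms @ 0 + 725.806ms (3/4)
2. 725.806ms @ 3/4 + 725.806ms (3/4)
3. 1451.613ms @ 3/2 + 1451.613ms (3/2)
4. 2903.226ms @ 3 + 1451.613ms (3/2)
5. 4354.839ms @ 9/2 + 725.806ms (3/4)
6. 5080.645ms @ 21/4 + 725.806ms (3/4)

note 4 onset = 3b = 2903.226ms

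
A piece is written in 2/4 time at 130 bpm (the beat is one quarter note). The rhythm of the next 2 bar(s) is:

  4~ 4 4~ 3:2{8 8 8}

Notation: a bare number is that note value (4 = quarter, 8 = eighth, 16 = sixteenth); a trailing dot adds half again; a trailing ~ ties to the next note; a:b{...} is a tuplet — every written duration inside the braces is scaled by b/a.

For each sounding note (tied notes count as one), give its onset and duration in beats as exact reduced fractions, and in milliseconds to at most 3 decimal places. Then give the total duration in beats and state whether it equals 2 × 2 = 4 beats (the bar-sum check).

1) 0.0ms=0b +923.077ms=2b
2) 923.077ms=2b +615.385ms=4/3b
3) 1538.462ms=10/3b +153.846ms=1/3b
4) 1692.308ms=11/3b +153.846ms=1/3b
Σ=4b of 4 (130bpm 2/4) — PASS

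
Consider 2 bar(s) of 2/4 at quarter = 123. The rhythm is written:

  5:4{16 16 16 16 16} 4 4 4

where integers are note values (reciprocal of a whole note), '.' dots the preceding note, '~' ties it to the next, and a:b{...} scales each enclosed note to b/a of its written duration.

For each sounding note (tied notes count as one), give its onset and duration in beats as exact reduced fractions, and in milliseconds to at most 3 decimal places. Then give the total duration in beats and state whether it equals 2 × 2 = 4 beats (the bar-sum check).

1) 0.0ms=0b +97.561ms=1/5b
2) 97.561ms=1/5b +97.561ms=1/5b
3) 195.122ms=2/5b +97.561ms=1/5b
4) 292.683ms=3/5b +97.561ms=1/5b
5) 390.244ms=4/5b +97.561ms=1/5b
6) 487.805ms=1b +487.805ms=1b
7) 975.61ms=2b +487.805ms=1b
8) 1463.415ms=3b +487.805ms=1b
Σ=4b of 4 (123bpm 2/4) — PASS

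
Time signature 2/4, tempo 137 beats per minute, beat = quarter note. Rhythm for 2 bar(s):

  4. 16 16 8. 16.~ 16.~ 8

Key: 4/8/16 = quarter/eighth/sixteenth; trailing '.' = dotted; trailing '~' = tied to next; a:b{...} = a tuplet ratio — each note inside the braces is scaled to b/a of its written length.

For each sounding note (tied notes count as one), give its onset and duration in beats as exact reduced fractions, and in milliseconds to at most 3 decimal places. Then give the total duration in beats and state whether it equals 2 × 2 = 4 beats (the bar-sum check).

1) 0.0ms=0b +656.934ms=3/2b
2) 656.934ms=3/2b +109.489ms=1/4b
3) 766.423ms=7/4b +109.489ms=1/4b
4) 875.912ms=2b +328.467ms=3/4b
5) 1204.38ms=11/4b +547.445ms=5/4b
Σ=4b of 4 (137bpm 2/4) — PASS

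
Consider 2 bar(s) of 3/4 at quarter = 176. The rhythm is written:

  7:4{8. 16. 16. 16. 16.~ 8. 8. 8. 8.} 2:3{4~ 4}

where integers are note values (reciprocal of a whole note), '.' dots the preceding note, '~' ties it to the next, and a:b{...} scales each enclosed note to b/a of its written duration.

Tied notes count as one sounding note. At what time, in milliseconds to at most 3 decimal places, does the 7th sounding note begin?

1. 0.0ms @ 0 + 146.104ms (3/7)
2. 146.104ms @ 3/7 + 73.052ms (3/14)
3. 219.156ms @ 9/14 + 73.052ms (3/14)
4. 292.208ms @ 6/7 + 73.052ms (3/14)
5. 365.26ms @ 15/14 + 219.156ms (9/14)
6. 584.416ms @ 12/7 + 146.104ms (3/7)
7. 730.519ms @ 15/7 + 146.104ms (3/7)
8. 876.623ms @ 18/7 + 146.104ms (3/7)
9. 1022.727ms @ 3 + 1022.727ms (3)

note 7 onset = 15/7b = 730.519ms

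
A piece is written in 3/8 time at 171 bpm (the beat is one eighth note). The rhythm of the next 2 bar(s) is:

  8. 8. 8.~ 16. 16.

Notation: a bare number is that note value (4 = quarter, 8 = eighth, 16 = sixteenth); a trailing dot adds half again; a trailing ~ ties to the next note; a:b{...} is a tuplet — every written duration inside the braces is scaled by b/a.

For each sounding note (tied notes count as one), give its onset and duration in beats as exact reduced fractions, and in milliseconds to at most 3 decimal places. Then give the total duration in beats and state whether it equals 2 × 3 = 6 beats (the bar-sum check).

1) 0.0ms=0b +526.316ms=3/2b
2) 526.316ms=3/2b +526.316ms=3/2b
3) 1052.632ms=3b +789.474ms=9/4b
4) 1842.105ms=21/4b +263.158ms=3/4b
Σ=6b of 6 (171bpm 3/8) — PASS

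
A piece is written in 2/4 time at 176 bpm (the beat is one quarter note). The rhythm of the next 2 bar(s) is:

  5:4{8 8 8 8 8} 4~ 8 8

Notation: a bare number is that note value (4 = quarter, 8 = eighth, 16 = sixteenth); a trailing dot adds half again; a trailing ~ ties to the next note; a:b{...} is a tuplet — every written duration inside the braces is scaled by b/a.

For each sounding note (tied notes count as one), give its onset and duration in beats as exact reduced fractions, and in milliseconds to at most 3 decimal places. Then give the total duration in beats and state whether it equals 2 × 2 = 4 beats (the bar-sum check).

1) 0.0ms=0b +136.364ms=2/5b
2) 136.364ms=2/5b +136.364ms=2/5b
3) 272.727ms=4/5b +136.364ms=2/5b
4) 409.091ms=6/5b +136.364ms=2/5b
5) 545.455ms=8/5b +136.364ms=2/5b
6) 681.818ms=2b +511.364ms=3/2b
7) 1193.182ms=7/2b +170.455ms=1/2b
Σ=4b of 4 (176bpm 2/4) — PASS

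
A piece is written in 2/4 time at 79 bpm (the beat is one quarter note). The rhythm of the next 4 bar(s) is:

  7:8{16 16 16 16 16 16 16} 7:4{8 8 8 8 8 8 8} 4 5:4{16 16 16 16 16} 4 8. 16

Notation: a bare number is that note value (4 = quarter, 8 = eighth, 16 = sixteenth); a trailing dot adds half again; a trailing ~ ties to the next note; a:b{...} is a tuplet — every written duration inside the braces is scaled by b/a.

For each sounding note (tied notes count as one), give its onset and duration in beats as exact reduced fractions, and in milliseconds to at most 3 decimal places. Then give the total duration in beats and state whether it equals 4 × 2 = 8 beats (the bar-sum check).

1) 0.0ms=0b +216.998ms=2/7b
2) 216.998ms=2/7b +216.998ms=2/7b
3) 433.996ms=4/7b +216.998ms=2/7b
4) 650.995ms=6/7b +216.998ms=2/7b
5) 867.993ms=8/7b +216.998ms=2/7b
6) 1084.991ms=10/7b +216.998ms=2/7b
7) 1301.989ms=12/7b +216.998ms=2/7b
8) 1518.987ms=2b +216.998ms=2/7b
9) 1735.986ms=16/7b +216.998ms=2/7b
10) 1952.984ms=18/7b +216.998ms=2/7b
11) 2169.982ms=20/7b +216.998ms=2/7b
12) 2386.98ms=22/7b +216.998ms=2/7b
13) 2603.978ms=24/7b +216.998ms=2/7b
14) 2820.976ms=26/7b +216.998ms=2/7b
15) 3037.975ms=4b +759.494ms=1b
16) 3797.468ms=5b +151.899ms=1/5b
17) 3949.367ms=26/5b +151.899ms=1/5b
18) 4101.266ms=27/5b +151.899ms=1/5b
19) 4253.165ms=28/5b +151.899ms=1/5b
20) 4405.063ms=29/5b +151.899ms=1/5b
21) 4556.962ms=6b +759.494ms=1b
22) 5316.456ms=7b +569.62ms=3/4b
23) 5886.076ms=31/4b +189.873ms=1/4b
Σ=8b of 8 (79bpm 2/4) — PASS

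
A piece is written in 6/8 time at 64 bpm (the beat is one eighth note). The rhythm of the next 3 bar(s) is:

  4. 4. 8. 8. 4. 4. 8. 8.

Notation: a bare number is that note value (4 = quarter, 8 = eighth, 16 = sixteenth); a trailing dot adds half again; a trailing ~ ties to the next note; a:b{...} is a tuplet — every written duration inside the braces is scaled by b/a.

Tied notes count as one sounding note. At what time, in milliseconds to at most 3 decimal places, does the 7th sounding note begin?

1. 0.0ms @ 0 + 2812.5ms (3)
2. 2812.5ms @ 3 + 2812.5ms (3)
3. 5625.0ms @ 6 + 1406.25ms (3/2)
4. 7031.25ms @ 15/2 + 1406.25ms (3/2)
5. 8437.5ms @ 9 + 2812.5ms (3)
6. 11250.0ms @ 12 + 2812.5ms (3)
7. 14062.5ms @ 15 + 1406.25ms (3/2)
8. 15468.75ms @ 33/2 + 1406.25ms (3/2)

note 7 onset = 15b = 14062.5ms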